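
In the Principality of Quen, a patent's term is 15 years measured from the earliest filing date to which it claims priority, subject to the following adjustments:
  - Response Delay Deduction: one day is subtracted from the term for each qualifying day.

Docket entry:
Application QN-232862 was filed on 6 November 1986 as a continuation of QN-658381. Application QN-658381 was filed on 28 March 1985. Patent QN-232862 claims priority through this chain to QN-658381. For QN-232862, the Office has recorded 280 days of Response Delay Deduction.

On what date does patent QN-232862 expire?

1999-06-22

Earliest priority filing: 28 March 1985.
Base term: 28 March 1985 + 15 years → 28 March 2000.
Response Delay Deduction: −280 days → 22 June 1999.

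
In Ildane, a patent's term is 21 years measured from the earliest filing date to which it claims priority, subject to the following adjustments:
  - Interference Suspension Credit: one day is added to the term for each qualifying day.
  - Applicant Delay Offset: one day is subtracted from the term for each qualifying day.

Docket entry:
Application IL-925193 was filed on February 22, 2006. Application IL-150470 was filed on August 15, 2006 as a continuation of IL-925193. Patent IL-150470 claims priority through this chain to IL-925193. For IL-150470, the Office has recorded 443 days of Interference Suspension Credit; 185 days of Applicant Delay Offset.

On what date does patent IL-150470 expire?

Earliest priority filing: 22 February 2006.
Base term: 22 February 2006 + 21 years → 22 February 2027.
Interference Suspension Credit: +443 days → 10 May 2028.
Applicant Delay Offset: −185 days → 7 November 2027.

November 7, 2027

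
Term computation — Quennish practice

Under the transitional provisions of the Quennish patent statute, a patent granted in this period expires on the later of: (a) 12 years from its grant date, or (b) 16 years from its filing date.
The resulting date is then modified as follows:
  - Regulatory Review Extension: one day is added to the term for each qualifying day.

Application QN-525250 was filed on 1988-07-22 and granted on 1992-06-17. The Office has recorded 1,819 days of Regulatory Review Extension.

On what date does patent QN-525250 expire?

2009-07-15

(a) grant + 12 years → 17 June 2004.
(b) filing + 16 years → 22 July 2004.
Later of the two: 22 July 2004.
Regulatory Review Extension: +1819 days → 15 July 2009.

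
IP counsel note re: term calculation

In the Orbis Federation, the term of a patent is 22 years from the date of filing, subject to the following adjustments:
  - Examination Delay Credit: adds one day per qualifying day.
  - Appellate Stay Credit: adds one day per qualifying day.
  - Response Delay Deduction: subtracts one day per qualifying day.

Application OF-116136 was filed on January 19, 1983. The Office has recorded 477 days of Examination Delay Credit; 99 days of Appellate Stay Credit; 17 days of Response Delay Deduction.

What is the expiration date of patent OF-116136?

2006-08-01

Base term: filing date + 22 years → 19 January 2005.
Examination Delay Credit: +477 days → 11 May 2006.
Appellate Stay Credit: +99 days → 18 August 2006.
Response Delay Deduction: −17 days → 1 August 2006.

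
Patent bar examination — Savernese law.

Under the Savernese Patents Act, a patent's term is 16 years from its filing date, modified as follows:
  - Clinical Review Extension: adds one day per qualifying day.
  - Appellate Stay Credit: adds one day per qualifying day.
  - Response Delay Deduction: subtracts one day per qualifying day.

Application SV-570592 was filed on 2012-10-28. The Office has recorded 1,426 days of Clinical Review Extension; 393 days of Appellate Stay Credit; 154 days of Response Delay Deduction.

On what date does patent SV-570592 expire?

Base term: filing date + 16 years → 28 October 2028.
Clinical Review Extension: +1426 days → 23 September 2032.
Appellate Stay Credit: +393 days → 21 October 2033.
Response Delay Deduction: −154 days → 20 May 2033.

May 20, 2033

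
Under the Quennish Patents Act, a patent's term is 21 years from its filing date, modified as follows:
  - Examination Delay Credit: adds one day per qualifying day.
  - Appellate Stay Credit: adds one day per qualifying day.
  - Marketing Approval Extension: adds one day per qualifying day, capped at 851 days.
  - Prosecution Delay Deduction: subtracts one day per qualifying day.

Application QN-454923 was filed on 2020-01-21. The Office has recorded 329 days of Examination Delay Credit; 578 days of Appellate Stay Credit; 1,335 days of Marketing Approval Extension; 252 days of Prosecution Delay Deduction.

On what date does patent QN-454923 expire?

Base term: filing date + 21 years → 21 January 2041.
Examination Delay Credit: +329 days → 16 December 2041.
Appellate Stay Credit: +578 days → 17 July 2043.
Marketing Approval Extension: 1335 days claimed exceeds the 851-day cap, so +851 days → 14 November 2045.
Prosecution Delay Deduction: −252 days → 7 March 2045.

2045-03-07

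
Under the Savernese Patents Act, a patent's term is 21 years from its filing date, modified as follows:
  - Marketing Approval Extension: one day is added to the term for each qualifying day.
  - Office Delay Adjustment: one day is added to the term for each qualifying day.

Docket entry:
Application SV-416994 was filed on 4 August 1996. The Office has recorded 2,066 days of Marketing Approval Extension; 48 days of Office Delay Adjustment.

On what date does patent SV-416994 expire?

May 19, 2023

Base term: filing date + 21 years → 4 August 2017.
Marketing Approval Extension: +2066 days → 1 April 2023.
Office Delay Adjustment: +48 days → 19 May 2023.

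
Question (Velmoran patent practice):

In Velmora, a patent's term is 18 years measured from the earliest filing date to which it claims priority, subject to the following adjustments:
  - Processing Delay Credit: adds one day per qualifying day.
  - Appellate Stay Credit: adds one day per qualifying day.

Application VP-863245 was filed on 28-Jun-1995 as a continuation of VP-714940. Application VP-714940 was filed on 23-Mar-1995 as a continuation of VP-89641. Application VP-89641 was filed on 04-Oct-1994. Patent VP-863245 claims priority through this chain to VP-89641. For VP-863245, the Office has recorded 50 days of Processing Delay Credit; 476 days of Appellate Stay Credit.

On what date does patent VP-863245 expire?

Earliest priority filing: 4 October 1994.
Base term: 4 October 1994 + 18 years → 4 October 2012.
Processing Delay Credit: +50 days → 23 November 2012.
Appellate Stay Credit: +476 days → 14 March 2014.

March 14, 2014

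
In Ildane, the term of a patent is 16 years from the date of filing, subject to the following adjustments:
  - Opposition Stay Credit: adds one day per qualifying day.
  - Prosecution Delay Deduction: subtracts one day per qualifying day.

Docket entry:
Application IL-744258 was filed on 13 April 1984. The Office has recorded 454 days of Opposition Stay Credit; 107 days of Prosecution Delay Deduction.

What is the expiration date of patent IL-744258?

2001-03-26

Base term: filing date + 16 years → 13 April 2000.
Opposition Stay Credit: +454 days → 11 July 2001.
Prosecution Delay Deduction: −107 days → 26 March 2001.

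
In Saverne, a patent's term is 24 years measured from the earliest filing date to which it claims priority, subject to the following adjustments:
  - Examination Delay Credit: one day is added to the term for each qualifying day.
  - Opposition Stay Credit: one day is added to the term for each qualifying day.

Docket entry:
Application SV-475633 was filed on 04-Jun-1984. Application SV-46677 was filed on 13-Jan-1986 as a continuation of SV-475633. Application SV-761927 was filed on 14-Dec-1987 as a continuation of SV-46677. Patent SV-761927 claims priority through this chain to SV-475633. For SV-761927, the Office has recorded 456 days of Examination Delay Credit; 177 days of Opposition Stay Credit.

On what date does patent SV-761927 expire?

February 27, 2010

Earliest priority filing: 4 June 1984.
Base term: 4 June 1984 + 24 years → 4 June 2008.
Examination Delay Credit: +456 days → 3 September 2009.
Opposition Stay Credit: +177 days → 27 February 2010.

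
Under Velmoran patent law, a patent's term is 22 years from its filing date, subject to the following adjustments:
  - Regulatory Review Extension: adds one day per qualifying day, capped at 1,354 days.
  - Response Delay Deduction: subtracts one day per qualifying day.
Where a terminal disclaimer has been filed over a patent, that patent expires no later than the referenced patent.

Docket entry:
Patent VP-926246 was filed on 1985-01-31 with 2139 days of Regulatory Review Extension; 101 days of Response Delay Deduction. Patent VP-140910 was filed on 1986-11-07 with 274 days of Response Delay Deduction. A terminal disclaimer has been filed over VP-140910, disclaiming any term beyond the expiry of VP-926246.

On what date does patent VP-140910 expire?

February 7, 2008

Natural term of VP-140910:
  Base: filing + 22 years → 7 November 2008.
  Response Delay Deduction: −274 days → 7 February 2008.
Expiry of referenced patent VP-926246:
  Base: filing + 22 years → 31 January 2007.
  Regulatory Review Extension: 2139 days claimed exceeds the 1354-day cap, so +1354 days → 16 October 2010.
  Response Delay Deduction: −101 days → 7 July 2010.
Terminal disclaimer: VP-140910 expires on the earlier of 7 February 2008 and 7 July 2010.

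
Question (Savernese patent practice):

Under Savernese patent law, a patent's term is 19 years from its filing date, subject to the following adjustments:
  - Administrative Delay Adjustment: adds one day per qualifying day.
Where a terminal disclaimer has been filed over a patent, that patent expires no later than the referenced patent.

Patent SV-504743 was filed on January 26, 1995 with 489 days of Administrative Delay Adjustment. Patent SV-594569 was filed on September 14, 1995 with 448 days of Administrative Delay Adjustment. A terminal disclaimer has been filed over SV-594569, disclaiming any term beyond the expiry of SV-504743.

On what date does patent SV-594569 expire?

Natural term of SV-594569:
  Base: filing + 19 years → 14 September 2014.
  Administrative Delay Adjustment: +448 days → 6 December 2015.
Expiry of referenced patent SV-504743:
  Base: filing + 19 years → 26 January 2014.
  Administrative Delay Adjustment: +489 days → 30 May 2015.
Terminal disclaimer: SV-594569 expires on the earlier of 6 December 2015 and 30 May 2015.

2015-05-30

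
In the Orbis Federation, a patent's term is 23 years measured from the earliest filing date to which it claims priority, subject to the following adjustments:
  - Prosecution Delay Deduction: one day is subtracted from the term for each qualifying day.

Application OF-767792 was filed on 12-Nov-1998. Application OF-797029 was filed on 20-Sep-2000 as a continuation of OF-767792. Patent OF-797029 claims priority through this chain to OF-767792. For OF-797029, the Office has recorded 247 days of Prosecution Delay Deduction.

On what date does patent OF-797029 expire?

Earliest priority filing: 12 November 1998.
Base term: 12 November 1998 + 23 years → 12 November 2021.
Prosecution Delay Deduction: −247 days → 10 March 2021.

2021-03-10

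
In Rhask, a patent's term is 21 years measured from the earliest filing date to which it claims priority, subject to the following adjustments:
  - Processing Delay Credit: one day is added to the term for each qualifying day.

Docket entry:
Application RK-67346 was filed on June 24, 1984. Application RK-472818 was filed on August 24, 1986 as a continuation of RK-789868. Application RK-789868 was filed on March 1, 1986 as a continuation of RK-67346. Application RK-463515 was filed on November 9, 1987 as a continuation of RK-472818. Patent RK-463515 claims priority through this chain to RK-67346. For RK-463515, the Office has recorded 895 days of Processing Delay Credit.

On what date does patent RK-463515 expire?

Earliest priority filing: 24 June 1984.
Base term: 24 June 1984 + 21 years → 24 June 2005.
Processing Delay Credit: +895 days → 6 December 2007.

December 6, 2007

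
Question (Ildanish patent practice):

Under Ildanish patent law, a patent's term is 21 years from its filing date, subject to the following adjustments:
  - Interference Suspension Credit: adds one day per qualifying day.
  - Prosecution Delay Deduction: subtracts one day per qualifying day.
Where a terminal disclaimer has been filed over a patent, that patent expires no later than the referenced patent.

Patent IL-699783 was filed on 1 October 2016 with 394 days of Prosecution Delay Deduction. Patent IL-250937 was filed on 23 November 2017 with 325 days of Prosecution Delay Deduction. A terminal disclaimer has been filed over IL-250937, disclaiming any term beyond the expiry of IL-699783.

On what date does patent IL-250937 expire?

September 2, 2036

Natural term of IL-250937:
  Base: filing + 21 years → 23 November 2038.
  Prosecution Delay Deduction: −325 days → 2 January 2038.
Expiry of referenced patent IL-699783:
  Base: filing + 21 years → 1 October 2037.
  Prosecution Delay Deduction: −394 days → 2 September 2036.
Terminal disclaimer: IL-250937 expires on the earlier of 2 January 2038 and 2 September 2036.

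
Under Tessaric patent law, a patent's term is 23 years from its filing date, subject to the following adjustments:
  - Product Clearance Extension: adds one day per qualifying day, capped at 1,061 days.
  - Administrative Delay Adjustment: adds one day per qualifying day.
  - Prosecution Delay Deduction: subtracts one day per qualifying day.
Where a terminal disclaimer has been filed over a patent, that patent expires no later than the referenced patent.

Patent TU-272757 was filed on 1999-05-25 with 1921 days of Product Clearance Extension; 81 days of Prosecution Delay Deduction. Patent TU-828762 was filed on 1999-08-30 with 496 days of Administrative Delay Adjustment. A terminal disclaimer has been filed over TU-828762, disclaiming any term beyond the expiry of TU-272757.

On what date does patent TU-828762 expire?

Natural term of TU-828762:
  Base: filing + 23 years → 30 August 2022.
  Administrative Delay Adjustment: +496 days → 8 January 2024.
Expiry of referenced patent TU-272757:
  Base: filing + 23 years → 25 May 2022.
  Product Clearance Extension: 1921 days claimed exceeds the 1061-day cap, so +1061 days → 20 April 2025.
  Prosecution Delay Deduction: −81 days → 29 January 2025.
Terminal disclaimer: TU-828762 expires on the earlier of 8 January 2024 and 29 January 2025.

2024-01-08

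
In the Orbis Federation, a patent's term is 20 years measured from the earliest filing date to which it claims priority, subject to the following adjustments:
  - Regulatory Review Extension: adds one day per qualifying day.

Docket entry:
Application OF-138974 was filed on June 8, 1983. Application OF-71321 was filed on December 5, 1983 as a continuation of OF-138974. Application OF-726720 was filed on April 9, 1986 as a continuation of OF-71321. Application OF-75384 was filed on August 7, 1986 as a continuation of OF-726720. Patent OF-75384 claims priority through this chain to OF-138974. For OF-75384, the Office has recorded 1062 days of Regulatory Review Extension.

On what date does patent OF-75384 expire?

May 5, 2006

Earliest priority filing: 8 June 1983.
Base term: 8 June 1983 + 20 years → 8 June 2003.
Regulatory Review Extension: +1062 days → 5 May 2006.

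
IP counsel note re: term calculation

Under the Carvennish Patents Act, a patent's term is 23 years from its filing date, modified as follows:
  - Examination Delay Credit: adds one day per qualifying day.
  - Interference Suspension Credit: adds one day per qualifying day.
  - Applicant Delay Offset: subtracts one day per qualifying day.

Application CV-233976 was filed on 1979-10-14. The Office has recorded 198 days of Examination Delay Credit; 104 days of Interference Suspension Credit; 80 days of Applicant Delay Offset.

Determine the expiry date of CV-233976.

2003-05-24

Base term: filing date + 23 years → 14 October 2002.
Examination Delay Credit: +198 days → 30 April 2003.
Interference Suspension Credit: +104 days → 12 August 2003.
Applicant Delay Offset: −80 days → 24 May 2003.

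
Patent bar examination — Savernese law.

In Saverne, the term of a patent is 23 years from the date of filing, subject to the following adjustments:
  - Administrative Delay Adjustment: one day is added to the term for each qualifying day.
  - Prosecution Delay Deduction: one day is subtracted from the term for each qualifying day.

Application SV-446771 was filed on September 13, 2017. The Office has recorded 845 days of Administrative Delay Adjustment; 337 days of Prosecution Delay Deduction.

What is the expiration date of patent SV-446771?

Base term: filing date + 23 years → 13 September 2040.
Administrative Delay Adjustment: +845 days → 6 January 2043.
Prosecution Delay Deduction: −337 days → 3 February 2042.

February 3, 2042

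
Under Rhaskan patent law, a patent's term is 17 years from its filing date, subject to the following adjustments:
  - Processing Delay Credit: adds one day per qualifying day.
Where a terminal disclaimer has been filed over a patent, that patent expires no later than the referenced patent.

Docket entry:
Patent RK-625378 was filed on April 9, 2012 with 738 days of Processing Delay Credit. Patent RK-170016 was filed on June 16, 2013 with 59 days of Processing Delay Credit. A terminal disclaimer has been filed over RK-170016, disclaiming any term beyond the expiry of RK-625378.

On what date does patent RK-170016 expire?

August 14, 2030

Natural term of RK-170016:
  Base: filing + 17 years → 16 June 2030.
  Processing Delay Credit: +59 days → 14 August 2030.
Expiry of referenced patent RK-625378:
  Base: filing + 17 years → 9 April 2029.
  Processing Delay Credit: +738 days → 17 April 2031.
Terminal disclaimer: RK-170016 expires on the earlier of 14 August 2030 and 17 April 2031.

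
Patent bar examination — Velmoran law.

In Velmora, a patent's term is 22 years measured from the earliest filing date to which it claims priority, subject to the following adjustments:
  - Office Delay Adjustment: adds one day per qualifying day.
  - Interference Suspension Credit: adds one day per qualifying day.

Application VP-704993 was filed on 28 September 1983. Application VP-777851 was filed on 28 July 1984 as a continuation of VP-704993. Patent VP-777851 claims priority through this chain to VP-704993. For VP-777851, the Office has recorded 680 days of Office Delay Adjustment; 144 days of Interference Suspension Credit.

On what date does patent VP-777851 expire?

2007-12-31

Earliest priority filing: 28 September 1983.
Base term: 28 September 1983 + 22 years → 28 September 2005.
Office Delay Adjustment: +680 days → 9 August 2007.
Interference Suspension Credit: +144 days → 31 December 2007.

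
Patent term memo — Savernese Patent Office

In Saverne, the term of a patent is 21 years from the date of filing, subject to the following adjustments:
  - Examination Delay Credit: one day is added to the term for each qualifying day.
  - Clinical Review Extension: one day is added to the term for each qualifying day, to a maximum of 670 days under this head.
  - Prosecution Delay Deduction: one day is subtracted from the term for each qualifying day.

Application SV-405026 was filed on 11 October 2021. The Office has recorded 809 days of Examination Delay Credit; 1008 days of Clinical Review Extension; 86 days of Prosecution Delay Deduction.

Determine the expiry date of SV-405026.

Base term: filing date + 21 years → 11 October 2042.
Examination Delay Credit: +809 days → 28 December 2044.
Clinical Review Extension: 1008 days claimed exceeds the 670-day cap, so +670 days → 29 October 2046.
Prosecution Delay Deduction: −86 days → 4 August 2046.

August 4, 2046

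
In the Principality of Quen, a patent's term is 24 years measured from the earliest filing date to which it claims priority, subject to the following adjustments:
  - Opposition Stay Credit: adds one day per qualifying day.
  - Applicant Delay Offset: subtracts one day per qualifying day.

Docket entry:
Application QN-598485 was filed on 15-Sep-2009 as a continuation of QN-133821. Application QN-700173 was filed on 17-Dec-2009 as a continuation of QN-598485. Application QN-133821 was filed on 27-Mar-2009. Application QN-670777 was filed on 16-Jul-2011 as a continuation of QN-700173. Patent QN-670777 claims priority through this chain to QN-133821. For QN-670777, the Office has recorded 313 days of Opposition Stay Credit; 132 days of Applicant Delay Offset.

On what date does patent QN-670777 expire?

Earliest priority filing: 27 March 2009.
Base term: 27 March 2009 + 24 years → 27 March 2033.
Opposition Stay Credit: +313 days → 3 February 2034.
Applicant Delay Offset: −132 days → 24 September 2033.

2033-09-24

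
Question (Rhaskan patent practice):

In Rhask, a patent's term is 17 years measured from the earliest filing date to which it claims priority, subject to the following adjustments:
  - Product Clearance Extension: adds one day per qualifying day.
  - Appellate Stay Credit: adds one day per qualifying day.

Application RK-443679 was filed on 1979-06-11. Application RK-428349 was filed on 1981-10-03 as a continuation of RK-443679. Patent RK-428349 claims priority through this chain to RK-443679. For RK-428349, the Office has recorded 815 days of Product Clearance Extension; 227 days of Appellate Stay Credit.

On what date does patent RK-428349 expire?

April 19, 1999

Earliest priority filing: 11 June 1979.
Base term: 11 June 1979 + 17 years → 11 June 1996.
Product Clearance Extension: +815 days → 4 September 1998.
Appellate Stay Credit: +227 days → 19 April 1999.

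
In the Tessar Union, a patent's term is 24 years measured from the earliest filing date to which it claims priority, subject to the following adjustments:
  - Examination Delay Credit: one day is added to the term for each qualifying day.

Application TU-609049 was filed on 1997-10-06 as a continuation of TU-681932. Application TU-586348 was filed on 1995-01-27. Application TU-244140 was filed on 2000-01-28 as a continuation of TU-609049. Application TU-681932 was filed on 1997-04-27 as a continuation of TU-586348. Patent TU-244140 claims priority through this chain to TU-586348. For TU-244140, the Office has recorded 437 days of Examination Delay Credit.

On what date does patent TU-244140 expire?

2020-04-08

Earliest priority filing: 27 January 1995.
Base term: 27 January 1995 + 24 years → 27 January 2019.
Examination Delay Credit: +437 days → 8 April 2020.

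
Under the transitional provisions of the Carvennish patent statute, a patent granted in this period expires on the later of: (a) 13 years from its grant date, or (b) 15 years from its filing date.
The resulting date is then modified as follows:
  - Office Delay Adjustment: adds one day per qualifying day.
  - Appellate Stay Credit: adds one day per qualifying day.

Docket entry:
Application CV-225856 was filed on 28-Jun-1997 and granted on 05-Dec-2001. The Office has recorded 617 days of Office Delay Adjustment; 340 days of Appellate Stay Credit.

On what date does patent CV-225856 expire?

2017-07-19

(a) grant + 13 years → 5 December 2014.
(b) filing + 15 years → 28 June 2012.
Later of the two: 5 December 2014.
Office Delay Adjustment: +617 days → 13 August 2016.
Appellate Stay Credit: +340 days → 19 July 2017.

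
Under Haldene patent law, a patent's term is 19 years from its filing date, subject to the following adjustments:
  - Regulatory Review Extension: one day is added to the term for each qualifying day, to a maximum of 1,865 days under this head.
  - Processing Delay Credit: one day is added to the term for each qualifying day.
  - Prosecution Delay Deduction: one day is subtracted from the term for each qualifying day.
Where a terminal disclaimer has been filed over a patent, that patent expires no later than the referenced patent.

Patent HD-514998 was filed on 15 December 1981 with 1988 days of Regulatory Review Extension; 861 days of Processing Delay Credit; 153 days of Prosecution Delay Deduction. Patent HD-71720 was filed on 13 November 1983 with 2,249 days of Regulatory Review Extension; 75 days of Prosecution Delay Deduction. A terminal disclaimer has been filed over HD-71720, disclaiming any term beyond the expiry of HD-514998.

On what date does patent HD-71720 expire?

2007-10-08

Natural term of HD-71720:
  Base: filing + 19 years → 13 November 2002.
  Regulatory Review Extension: 2249 days claimed exceeds the 1865-day cap, so +1865 days → 22 December 2007.
  Prosecution Delay Deduction: −75 days → 8 October 2007.
Expiry of referenced patent HD-514998:
  Base: filing + 19 years → 15 December 2000.
  Regulatory Review Extension: 1988 days claimed exceeds the 1865-day cap, so +1865 days → 23 January 2006.
  Processing Delay Credit: +861 days → 2 June 2008.
  Prosecution Delay Deduction: −153 days → 1 January 2008.
Terminal disclaimer: HD-71720 expires on the earlier of 8 October 2007 and 1 January 2008.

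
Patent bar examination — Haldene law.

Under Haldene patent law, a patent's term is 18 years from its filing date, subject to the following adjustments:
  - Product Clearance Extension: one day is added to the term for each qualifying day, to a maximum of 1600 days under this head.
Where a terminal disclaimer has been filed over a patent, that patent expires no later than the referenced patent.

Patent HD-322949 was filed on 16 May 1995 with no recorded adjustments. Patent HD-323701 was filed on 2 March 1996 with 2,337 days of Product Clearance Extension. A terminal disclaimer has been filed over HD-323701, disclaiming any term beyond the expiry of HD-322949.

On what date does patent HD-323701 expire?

Natural term of HD-323701:
  Base: filing + 18 years → 2 March 2014.
  Product Clearance Extension: 2337 days claimed exceeds the 1600-day cap, so +1600 days → 19 July 2018.
Expiry of referenced patent HD-322949:
  Base: filing + 18 years → 16 May 2013.
Terminal disclaimer: HD-323701 expires on the earlier of 19 July 2018 and 16 May 2013.

2013-05-16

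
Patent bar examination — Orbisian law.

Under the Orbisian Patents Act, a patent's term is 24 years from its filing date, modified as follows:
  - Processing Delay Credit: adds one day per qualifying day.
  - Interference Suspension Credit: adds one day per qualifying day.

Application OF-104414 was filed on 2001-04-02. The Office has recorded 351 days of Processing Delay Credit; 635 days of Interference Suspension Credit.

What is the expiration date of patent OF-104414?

2027-12-14

Base term: filing date + 24 years → 2 April 2025.
Processing Delay Credit: +351 days → 19 March 2026.
Interference Suspension Credit: +635 days → 14 December 2027.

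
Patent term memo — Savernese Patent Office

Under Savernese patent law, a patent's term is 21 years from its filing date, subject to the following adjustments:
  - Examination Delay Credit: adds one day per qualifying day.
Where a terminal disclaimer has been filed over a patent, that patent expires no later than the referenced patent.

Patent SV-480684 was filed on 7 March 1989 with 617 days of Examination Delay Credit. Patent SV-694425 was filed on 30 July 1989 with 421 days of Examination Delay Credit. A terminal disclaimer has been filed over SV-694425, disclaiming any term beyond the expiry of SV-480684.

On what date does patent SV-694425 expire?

Natural term of SV-694425:
  Base: filing + 21 years → 30 July 2010.
  Examination Delay Credit: +421 days → 24 September 2011.
Expiry of referenced patent SV-480684:
  Base: filing + 21 years → 7 March 2010.
  Examination Delay Credit: +617 days → 14 November 2011.
Terminal disclaimer: SV-694425 expires on the earlier of 24 September 2011 and 14 November 2011.

September 24, 2011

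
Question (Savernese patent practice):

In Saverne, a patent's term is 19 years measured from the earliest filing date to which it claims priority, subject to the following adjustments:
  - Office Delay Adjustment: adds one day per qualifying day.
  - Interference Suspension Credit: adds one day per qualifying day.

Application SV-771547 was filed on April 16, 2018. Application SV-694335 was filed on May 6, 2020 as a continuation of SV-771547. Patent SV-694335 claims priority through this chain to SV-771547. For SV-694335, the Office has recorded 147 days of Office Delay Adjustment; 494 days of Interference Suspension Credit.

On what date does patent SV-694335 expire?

2039-01-17

Earliest priority filing: 16 April 2018.
Base term: 16 April 2018 + 19 years → 16 April 2037.
Office Delay Adjustment: +147 days → 10 September 2037.
Interference Suspension Credit: +494 days → 17 January 2039.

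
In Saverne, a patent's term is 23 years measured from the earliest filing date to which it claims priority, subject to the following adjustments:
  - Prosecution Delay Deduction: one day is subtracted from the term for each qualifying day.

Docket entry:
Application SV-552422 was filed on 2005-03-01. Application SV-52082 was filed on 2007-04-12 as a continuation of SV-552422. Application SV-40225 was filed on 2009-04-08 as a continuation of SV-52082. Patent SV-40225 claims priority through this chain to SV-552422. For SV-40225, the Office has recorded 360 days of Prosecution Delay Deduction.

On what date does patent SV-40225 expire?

March 7, 2027

Earliest priority filing: 1 March 2005.
Base term: 1 March 2005 + 23 years → 1 March 2028.
Prosecution Delay Deduction: −360 days → 7 March 2027.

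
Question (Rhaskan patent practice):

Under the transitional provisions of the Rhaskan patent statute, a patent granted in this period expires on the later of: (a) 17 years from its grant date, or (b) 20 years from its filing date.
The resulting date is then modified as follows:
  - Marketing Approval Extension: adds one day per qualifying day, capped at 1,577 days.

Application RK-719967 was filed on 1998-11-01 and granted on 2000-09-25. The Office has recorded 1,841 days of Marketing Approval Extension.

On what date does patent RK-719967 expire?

(a) grant + 17 years → 25 September 2017.
(b) filing + 20 years → 1 November 2018.
Later of the two: 1 November 2018.
Marketing Approval Extension: 1841 days claimed exceeds the 1577-day cap, so +1577 days → 25 February 2023.

2023-02-25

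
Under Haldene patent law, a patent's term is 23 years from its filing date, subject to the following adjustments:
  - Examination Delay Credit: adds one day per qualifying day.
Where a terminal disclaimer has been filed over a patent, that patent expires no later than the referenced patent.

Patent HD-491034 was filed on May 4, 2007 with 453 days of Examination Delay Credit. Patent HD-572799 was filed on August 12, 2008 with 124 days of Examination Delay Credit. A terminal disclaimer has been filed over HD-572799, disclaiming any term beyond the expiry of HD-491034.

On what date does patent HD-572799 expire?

Natural term of HD-572799:
  Base: filing + 23 years → 12 August 2031.
  Examination Delay Credit: +124 days → 14 December 2031.
Expiry of referenced patent HD-491034:
  Base: filing + 23 years → 4 May 2030.
  Examination Delay Credit: +453 days → 31 July 2031.
Terminal disclaimer: HD-572799 expires on the earlier of 14 December 2031 and 31 July 2031.

2031-07-31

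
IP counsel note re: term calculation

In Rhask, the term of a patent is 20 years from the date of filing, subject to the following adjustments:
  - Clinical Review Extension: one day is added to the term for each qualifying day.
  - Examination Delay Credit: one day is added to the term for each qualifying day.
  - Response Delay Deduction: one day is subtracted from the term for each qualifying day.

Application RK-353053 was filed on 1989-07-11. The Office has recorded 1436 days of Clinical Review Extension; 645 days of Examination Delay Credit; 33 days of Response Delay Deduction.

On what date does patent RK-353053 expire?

February 18, 2015

Base term: filing date + 20 years → 11 July 2009.
Clinical Review Extension: +1436 days → 16 June 2013.
Examination Delay Credit: +645 days → 23 March 2015.
Response Delay Deduction: −33 days → 18 February 2015.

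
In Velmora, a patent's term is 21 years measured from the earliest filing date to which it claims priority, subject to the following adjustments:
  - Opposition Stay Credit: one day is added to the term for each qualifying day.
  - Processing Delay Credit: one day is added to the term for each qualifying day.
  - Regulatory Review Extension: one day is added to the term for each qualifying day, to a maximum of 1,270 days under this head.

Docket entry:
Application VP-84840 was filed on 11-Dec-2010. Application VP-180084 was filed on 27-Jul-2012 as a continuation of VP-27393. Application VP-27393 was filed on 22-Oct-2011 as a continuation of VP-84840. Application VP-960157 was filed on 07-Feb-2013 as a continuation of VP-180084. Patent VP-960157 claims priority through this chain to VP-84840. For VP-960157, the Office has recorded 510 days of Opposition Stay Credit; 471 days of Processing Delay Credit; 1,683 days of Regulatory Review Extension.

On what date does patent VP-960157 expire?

Earliest priority filing: 11 December 2010.
Base term: 11 December 2010 + 21 years → 11 December 2031.
Opposition Stay Credit: +510 days → 4 May 2033.
Processing Delay Credit: +471 days → 18 August 2034.
Regulatory Review Extension: 1683 days claimed exceeds the 1270-day cap, so +1270 days → 8 February 2038.

2038-02-08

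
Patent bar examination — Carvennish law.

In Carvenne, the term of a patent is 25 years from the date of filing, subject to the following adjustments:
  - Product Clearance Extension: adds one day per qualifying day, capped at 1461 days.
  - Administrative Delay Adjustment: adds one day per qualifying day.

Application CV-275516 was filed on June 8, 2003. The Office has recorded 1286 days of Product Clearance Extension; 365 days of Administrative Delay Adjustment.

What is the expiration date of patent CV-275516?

Base term: filing date + 25 years → 8 June 2028.
Product Clearance Extension: 1286 days (within the 1461-day cap) → +1286 days → 16 December 2031.
Administrative Delay Adjustment: +365 days → 15 December 2032.

2032-12-15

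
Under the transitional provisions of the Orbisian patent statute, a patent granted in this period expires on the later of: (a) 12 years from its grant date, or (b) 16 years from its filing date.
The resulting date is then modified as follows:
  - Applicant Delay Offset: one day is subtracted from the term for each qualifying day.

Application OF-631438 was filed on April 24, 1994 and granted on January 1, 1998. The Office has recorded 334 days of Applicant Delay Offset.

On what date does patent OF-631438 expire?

(a) grant + 12 years → 1 January 2010.
(b) filing + 16 years → 24 April 2010.
Later of the two: 24 April 2010.
Applicant Delay Offset: −334 days → 25 May 2009.

2009-05-25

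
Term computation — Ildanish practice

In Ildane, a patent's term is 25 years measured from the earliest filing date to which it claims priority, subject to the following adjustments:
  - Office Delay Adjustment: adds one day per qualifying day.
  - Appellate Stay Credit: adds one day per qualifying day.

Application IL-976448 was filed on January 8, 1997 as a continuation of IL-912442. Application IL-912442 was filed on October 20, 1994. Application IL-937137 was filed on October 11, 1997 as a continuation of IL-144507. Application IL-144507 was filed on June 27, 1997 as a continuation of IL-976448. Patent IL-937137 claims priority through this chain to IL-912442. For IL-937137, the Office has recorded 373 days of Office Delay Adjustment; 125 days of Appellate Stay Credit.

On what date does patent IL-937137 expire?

March 1, 2021

Earliest priority filing: 20 October 1994.
Base term: 20 October 1994 + 25 years → 20 October 2019.
Office Delay Adjustment: +373 days → 27 October 2020.
Appellate Stay Credit: +125 days → 1 March 2021.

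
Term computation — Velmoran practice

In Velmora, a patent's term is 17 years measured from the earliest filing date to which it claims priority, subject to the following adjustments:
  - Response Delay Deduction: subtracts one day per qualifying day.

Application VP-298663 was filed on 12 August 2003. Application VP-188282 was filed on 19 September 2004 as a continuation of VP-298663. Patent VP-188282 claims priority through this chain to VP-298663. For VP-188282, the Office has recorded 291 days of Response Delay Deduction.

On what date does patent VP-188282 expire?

Earliest priority filing: 12 August 2003.
Base term: 12 August 2003 + 17 years → 12 August 2020.
Response Delay Deduction: −291 days → 26 October 2019.

October 26, 2019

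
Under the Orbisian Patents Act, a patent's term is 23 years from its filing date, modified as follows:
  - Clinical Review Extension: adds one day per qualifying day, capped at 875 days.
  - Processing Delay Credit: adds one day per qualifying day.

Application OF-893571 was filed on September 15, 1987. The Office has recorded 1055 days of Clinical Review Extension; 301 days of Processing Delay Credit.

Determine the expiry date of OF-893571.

Base term: filing date + 23 years → 15 September 2010.
Clinical Review Extension: 1055 days claimed exceeds the 875-day cap, so +875 days → 6 February 2013.
Processing Delay Credit: +301 days → 4 December 2013.

2013-12-04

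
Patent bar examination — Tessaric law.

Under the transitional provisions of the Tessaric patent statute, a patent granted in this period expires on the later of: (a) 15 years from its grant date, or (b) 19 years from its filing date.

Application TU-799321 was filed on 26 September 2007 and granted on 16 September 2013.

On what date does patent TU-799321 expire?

2028-09-16

(a) grant + 15 years → 16 September 2028.
(b) filing + 19 years → 26 September 2026.
Later of the two: 16 September 2028.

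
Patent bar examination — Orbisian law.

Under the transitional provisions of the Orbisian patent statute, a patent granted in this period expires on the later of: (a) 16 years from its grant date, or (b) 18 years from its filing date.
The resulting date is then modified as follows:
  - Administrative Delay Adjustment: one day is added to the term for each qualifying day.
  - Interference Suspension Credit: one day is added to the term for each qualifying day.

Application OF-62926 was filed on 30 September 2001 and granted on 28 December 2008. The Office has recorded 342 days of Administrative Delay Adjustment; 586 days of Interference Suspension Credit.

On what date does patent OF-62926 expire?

(a) grant + 16 years → 28 December 2024.
(b) filing + 18 years → 30 September 2019.
Later of the two: 28 December 2024.
Administrative Delay Adjustment: +342 days → 5 December 2025.
Interference Suspension Credit: +586 days → 14 July 2027.

2027-07-14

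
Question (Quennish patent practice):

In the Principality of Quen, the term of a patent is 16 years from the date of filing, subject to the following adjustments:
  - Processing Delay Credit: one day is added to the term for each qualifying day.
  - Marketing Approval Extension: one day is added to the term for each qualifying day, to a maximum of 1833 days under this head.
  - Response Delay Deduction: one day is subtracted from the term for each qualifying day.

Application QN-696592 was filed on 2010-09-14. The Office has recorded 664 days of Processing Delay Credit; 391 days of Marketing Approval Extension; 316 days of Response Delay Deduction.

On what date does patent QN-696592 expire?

Base term: filing date + 16 years → 14 September 2026.
Processing Delay Credit: +664 days → 9 July 2028.
Marketing Approval Extension: 391 days (within the 1833-day cap) → +391 days → 4 August 2029.
Response Delay Deduction: −316 days → 22 September 2028.

September 22, 2028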